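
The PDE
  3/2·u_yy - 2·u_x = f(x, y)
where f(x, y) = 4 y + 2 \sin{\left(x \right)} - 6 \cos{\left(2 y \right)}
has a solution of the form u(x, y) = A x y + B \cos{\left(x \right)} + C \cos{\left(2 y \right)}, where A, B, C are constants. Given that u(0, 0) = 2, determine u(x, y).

Substitute the ansatz u = A x y + B \cos{\left(x \right)} + C \cos{\left(2 y \right)} into the left-hand side.
Derivatives of the ansatz:
  u_yy = - 4 C \cos{\left(2 y \right)}
  u_x = A y - B \sin{\left(x \right)}
Term by term:
  3/2·u_yy = - 6 C \cos{\left(2 y \right)}
  -2·u_x = - 2 A y + 2 B \sin{\left(x \right)}
So the left-hand side equals
  - 2 A y + 2 B \sin{\left(x \right)} - 6 C \cos{\left(2 y \right)}
This must equal f(x, y) = 4 y + 2 \sin{\left(x \right)} - 6 \cos{\left(2 y \right)} identically.
Matching coefficients of the independent functions:
  [y]:  - 2 A = 4
  [\sin{\left(x \right)}]:  2 B = 2
  [\cos{\left(2 y \right)}]:  - 6 C = -6
Solving: A = -2, B = 1, C = 1.
Check against the point condition:
  u(0, 0) = 2  ⟹  B + C = 2  ✓
Hence u(x, y) = - 2 x y + \cos{\left(x \right)} + \cos{\left(2 y \right)}.

Answer: u(x, y) = - 2 x y + \cos{\left(x \right)} + \cos{\left(2 y \right)}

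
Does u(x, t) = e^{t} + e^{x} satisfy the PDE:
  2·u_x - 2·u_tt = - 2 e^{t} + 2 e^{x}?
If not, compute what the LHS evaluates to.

Answer: Yes

Derivation:
Evaluate each term of the left-hand side for u = e^{t} + e^{x}.
Derivatives:
  u_x = e^{x}
  u_tt = e^{t}
Terms:
  2·u_x = 2 e^{x}
  -2·u_tt = - 2 e^{t}
Sum: LHS = - 2 e^{t} + 2 e^{x}
This is exactly the given right-hand side, so u is a solution.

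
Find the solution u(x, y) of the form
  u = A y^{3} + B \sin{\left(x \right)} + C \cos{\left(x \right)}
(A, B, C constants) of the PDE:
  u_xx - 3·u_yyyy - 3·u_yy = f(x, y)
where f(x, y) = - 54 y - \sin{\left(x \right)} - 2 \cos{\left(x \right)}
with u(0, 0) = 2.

Substitute the ansatz u = A y^{3} + B \sin{\left(x \right)} + C \cos{\left(x \right)} into the left-hand side.
Derivatives of the ansatz:
  u_xx = - B \sin{\left(x \right)} - C \cos{\left(x \right)}
  u_yyyy = 0
  u_yy = 6 A y
Term by term:
  u_xx = - B \sin{\left(x \right)} - C \cos{\left(x \right)}
  -3·u_yyyy = 0
  -3·u_yy = - 18 A y
So the left-hand side equals
  - 18 A y - B \sin{\left(x \right)} - C \cos{\left(x \right)}
This must equal f(x, y) = - 54 y - \sin{\left(x \right)} - 2 \cos{\left(x \right)} identically.
Matching coefficients of the independent functions:
  [y]:  - 18 A = -54
  [\sin{\left(x \right)}]:  - B = -1
  [\cos{\left(x \right)}]:  - C = -2
Solving: A = 3, B = 1, C = 2.
Check against the point condition:
  u(0, 0) = 2  ⟹  C = 2  ✓
Hence u(x, y) = 3 y^{3} + \sin{\left(x \right)} + 2 \cos{\left(x \right)}.

Answer: u(x, y) = 3 y^{3} + \sin{\left(x \right)} + 2 \cos{\left(x \right)}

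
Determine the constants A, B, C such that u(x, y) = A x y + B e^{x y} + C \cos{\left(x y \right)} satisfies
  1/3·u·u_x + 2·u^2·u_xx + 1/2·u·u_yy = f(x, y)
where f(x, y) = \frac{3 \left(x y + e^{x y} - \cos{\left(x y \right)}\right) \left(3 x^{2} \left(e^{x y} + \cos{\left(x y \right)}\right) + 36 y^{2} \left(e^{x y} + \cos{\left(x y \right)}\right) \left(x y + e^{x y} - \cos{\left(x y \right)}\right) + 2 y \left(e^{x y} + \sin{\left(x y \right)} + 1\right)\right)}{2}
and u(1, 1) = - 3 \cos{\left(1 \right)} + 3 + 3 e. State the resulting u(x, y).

Answer: u(x, y) = 3 x y + 3 e^{x y} - 3 \cos{\left(x y \right)}

Derivation:
Substitute the ansatz u = A x y + B e^{x y} + C \cos{\left(x y \right)} into the left-hand side.
Derivatives of the ansatz:
  u_x = A y + B y e^{x y} - C y \sin{\left(x y \right)}
  u_xx = B y^{2} e^{x y} - C y^{2} \cos{\left(x y \right)}
  u_yy = B x^{2} e^{x y} - C x^{2} \cos{\left(x y \right)}
Term by term:
  1/3·u·u_x = \frac{A^{2} x y^{2}}{3} + \frac{A B x y^{2} e^{x y}}{3} + \frac{A B y e^{x y}}{3} - \frac{A C x y^{2} \sin{\left(x y \right)}}{3} + \frac{A C y \cos{\left(x y \right)}}{3} + \frac{B^{2} y e^{2 x y}}{3} - \frac{B C y e^{x y} \sin{\left(x y \right)}}{3} + \frac{B C y e^{x y} \cos{\left(x y \right)}}{3} - \frac{C^{2} y \sin{\left(x y \right)} \cos{\left(x y \right)}}{3}
  2·u^2·u_xx = 2 A^{2} B x^{2} y^{4} e^{x y} - 2 A^{2} C x^{2} y^{4} \cos{\left(x y \right)} + 4 A B^{2} x y^{3} e^{2 x y} - 4 A C^{2} x y^{3} \cos^{2}{\left(x y \right)} + 2 B^{3} y^{2} e^{3 x y} + 2 B^{2} C y^{2} e^{2 x y} \cos{\left(x y \right)} - 2 B C^{2} y^{2} e^{x y} \cos^{2}{\left(x y \right)} - 2 C^{3} y^{2} \cos^{3}{\left(x y \right)}
  1/2·u·u_yy = \frac{A B x^{3} y e^{x y}}{2} - \frac{A C x^{3} y \cos{\left(x y \right)}}{2} + \frac{B^{2} x^{2} e^{2 x y}}{2} - \frac{C^{2} x^{2} \cos^{2}{\left(x y \right)}}{2}
So the left-hand side equals
  2 A^{2} B x^{2} y^{4} e^{x y} - 2 A^{2} C x^{2} y^{4} \cos{\left(x y \right)} + \frac{A^{2} x y^{2}}{3} + 4 A B^{2} x y^{3} e^{2 x y} + \frac{A B x^{3} y e^{x y}}{2} + \frac{A B x y^{2} e^{x y}}{3} + \frac{A B y e^{x y}}{3} - 4 A C^{2} x y^{3} \cos^{2}{\left(x y \right)} - \frac{A C x^{3} y \cos{\left(x y \right)}}{2} - \frac{A C x y^{2} \sin{\left(x y \right)}}{3} + \frac{A C y \cos{\left(x y \right)}}{3} + 2 B^{3} y^{2} e^{3 x y} + 2 B^{2} C y^{2} e^{2 x y} \cos{\left(x y \right)} + \frac{B^{2} x^{2} e^{2 x y}}{2} + \frac{B^{2} y e^{2 x y}}{3} - 2 B C^{2} y^{2} e^{x y} \cos^{2}{\left(x y \right)} - \frac{B C y e^{x y} \sin{\left(x y \right)}}{3} + \frac{B C y e^{x y} \cos{\left(x y \right)}}{3} - 2 C^{3} y^{2} \cos^{3}{\left(x y \right)} - \frac{C^{2} x^{2} \cos^{2}{\left(x y \right)}}{2} - \frac{C^{2} y \sin{\left(x y \right)} \cos{\left(x y \right)}}{3}
This must equal f(x, y) identically; expanded, f = \frac{9 x^{3} y e^{x y}}{2} + \frac{9 x^{3} y \cos{\left(x y \right)}}{2} + 54 x^{2} y^{4} e^{x y} + 54 x^{2} y^{4} \cos{\left(x y \right)} + \frac{9 x^{2} e^{2 x y}}{2} - \frac{9 x^{2} \cos^{2}{\left(x y \right)}}{2} + 108 x y^{3} e^{2 x y} - 108 x y^{3} \cos^{2}{\left(x y \right)} + 3 x y^{2} e^{x y} + 3 x y^{2} \sin{\left(x y \right)} + 3 x y^{2} + 54 y^{2} e^{3 x y} - 54 y^{2} e^{2 x y} \cos{\left(x y \right)} - 54 y^{2} e^{x y} \cos^{2}{\left(x y \right)} + 54 y^{2} \cos^{3}{\left(x y \right)} + 3 y e^{2 x y} + 3 y e^{x y} \sin{\left(x y \right)} - 3 y e^{x y} \cos{\left(x y \right)} + 3 y e^{x y} - 3 y \sin{\left(x y \right)} \cos{\left(x y \right)} - 3 y \cos{\left(x y \right)}.
Matching coefficients of the independent functions:
(each divided by its leading coefficient; functions giving the same equation are listed together)
  [x y^{2}]:  A^{2} - 9 = 0
  [x^{2} e^{2 x y}, y e^{2 x y}]:  B^{2} - 9 = 0
  [x^{2} \cos^{2}{\left(x y \right)}, y \sin{\left(x y \right)} \cos{\left(x y \right)}]:  C^{2} - 9 = 0
  [y e^{x y}, x y^{2} e^{x y}, x^{3} y e^{x y}]:  A B - 9 = 0
  [y \cos{\left(x y \right)}, x y^{2} \sin{\left(x y \right)}, x^{3} y \cos{\left(x y \right)}]:  A C + 9 = 0
  [y^{2} e^{3 x y}]:  B^{3} - 27 = 0
  [y^{2} \cos^{3}{\left(x y \right)}]:  C^{3} + 27 = 0
  [x y^{3} e^{2 x y}]:  A B^{2} - 27 = 0
  [x y^{3} \cos^{2}{\left(x y \right)}]:  A C^{2} - 27 = 0
  [x^{2} y^{4} e^{x y}]:  A^{2} B - 27 = 0
  [x^{2} y^{4} \cos{\left(x y \right)}]:  A^{2} C + 27 = 0
  [y e^{x y} \sin{\left(x y \right)}, y e^{x y} \cos{\left(x y \right)}]:  B C + 9 = 0
  [y^{2} e^{x y} \cos^{2}{\left(x y \right)}]:  B C^{2} - 27 = 0
  [y^{2} e^{2 x y} \cos{\left(x y \right)}]:  B^{2} C + 27 = 0
Solving: A = 3, B = 3, C = -3.
Check against the point condition:
  u(1, 1) = - 3 \cos{\left(1 \right)} + 3 + 3 e  ⟹  A + e B + C \cos{\left(1 \right)} = - 3 \cos{\left(1 \right)} + 3 + 3 e  ✓
Hence u(x, y) = 3 x y + 3 e^{x y} - 3 \cos{\left(x y \right)}.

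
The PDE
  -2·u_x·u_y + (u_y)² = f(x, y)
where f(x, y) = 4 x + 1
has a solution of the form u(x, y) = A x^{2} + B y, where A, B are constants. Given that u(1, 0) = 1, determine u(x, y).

Answer: u(x, y) = x^{2} - y

Derivation:
Substitute the ansatz u = A x^{2} + B y into the left-hand side.
Derivatives of the ansatz:
  u_x = 2 A x
  u_y = B
Term by term:
  -2·u_x·u_y = - 4 A B x
  (u_y)² = B^{2}
So the left-hand side equals
  - 4 A B x + B^{2}
This must equal f(x, y) = 4 x + 1 identically.
Matching coefficients of the independent functions:
  [constant term]:  B^{2} = 1
  [x]:  - 4 A B = 4
These equations allow (A, B) = (-1, 1) or (1, -1).
Impose the point condition(s):
  u(1, 0) = 1  ⟹  A = 1
Only A = 1, B = -1 satisfies everything.
Hence u(x, y) = x^{2} - y.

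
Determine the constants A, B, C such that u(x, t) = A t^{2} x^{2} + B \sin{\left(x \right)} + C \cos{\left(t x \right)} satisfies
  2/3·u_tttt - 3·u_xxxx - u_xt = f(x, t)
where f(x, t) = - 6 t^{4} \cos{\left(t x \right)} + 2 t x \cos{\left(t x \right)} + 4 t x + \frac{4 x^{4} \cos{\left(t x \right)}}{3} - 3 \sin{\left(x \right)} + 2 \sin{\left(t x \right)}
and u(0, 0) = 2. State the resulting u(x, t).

Substitute the ansatz u = A t^{2} x^{2} + B \sin{\left(x \right)} + C \cos{\left(t x \right)} into the left-hand side.
Derivatives of the ansatz:
  u_tttt = C x^{4} \cos{\left(t x \right)}
  u_xxxx = B \sin{\left(x \right)} + C t^{4} \cos{\left(t x \right)}
  u_xt = 4 A t x - C t x \cos{\left(t x \right)} - C \sin{\left(t x \right)}
Term by term:
  2/3·u_tttt = \frac{2 C x^{4} \cos{\left(t x \right)}}{3}
  -3·u_xxxx = - 3 B \sin{\left(x \right)} - 3 C t^{4} \cos{\left(t x \right)}
  -u_xt = - 4 A t x + C t x \cos{\left(t x \right)} + C \sin{\left(t x \right)}
So the left-hand side equals
  - 4 A t x - 3 B \sin{\left(x \right)} - 3 C t^{4} \cos{\left(t x \right)} + C t x \cos{\left(t x \right)} + \frac{2 C x^{4} \cos{\left(t x \right)}}{3} + C \sin{\left(t x \right)}
This must equal f(x, t) = - 6 t^{4} \cos{\left(t x \right)} + 2 t x \cos{\left(t x \right)} + 4 t x + \frac{4 x^{4} \cos{\left(t x \right)}}{3} - 3 \sin{\left(x \right)} + 2 \sin{\left(t x \right)} identically.
Matching coefficients of the independent functions:
  [t x]:  - 4 A = 4
  [t^{4} \cos{\left(t x \right)}]:  - 3 C = -6
  [x^{4} \cos{\left(t x \right)}]:  \frac{2 C}{3} = \frac{4}{3}
  [t x \cos{\left(t x \right)}, \sin{\left(t x \right)}]:  C = 2
  [\sin{\left(x \right)}]:  - 3 B = -3
Solving: A = -1, B = 1, C = 2.
Check against the point condition:
  u(0, 0) = 2  ⟹  C = 2  ✓
Hence u(x, t) = - t^{2} x^{2} + \sin{\left(x \right)} + 2 \cos{\left(t x \right)}.

Answer: u(x, t) = - t^{2} x^{2} + \sin{\left(x \right)} + 2 \cos{\left(t x \right)}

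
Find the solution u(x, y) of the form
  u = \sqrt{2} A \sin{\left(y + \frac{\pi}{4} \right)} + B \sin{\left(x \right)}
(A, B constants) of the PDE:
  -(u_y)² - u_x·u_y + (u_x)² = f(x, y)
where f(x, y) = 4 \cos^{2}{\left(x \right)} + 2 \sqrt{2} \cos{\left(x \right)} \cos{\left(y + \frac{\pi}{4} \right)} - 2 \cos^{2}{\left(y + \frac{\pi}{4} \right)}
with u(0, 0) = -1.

Substitute the ansatz u = \sqrt{2} A \sin{\left(y + \frac{\pi}{4} \right)} + B \sin{\left(x \right)} into the left-hand side.
Derivatives of the ansatz:
  u_y = \sqrt{2} A \cos{\left(y + \frac{\pi}{4} \right)}
  u_x = B \cos{\left(x \right)}
Term by term:
  -(u_y)² = - 2 A^{2} \cos^{2}{\left(y + \frac{\pi}{4} \right)}
  -u_x·u_y = - \sqrt{2} A B \cos{\left(x \right)} \cos{\left(y + \frac{\pi}{4} \right)}
  (u_x)² = B^{2} \cos^{2}{\left(x \right)}
So the left-hand side equals
  - 2 A^{2} \cos^{2}{\left(y + \frac{\pi}{4} \right)} - \sqrt{2} A B \cos{\left(x \right)} \cos{\left(y + \frac{\pi}{4} \right)} + B^{2} \cos^{2}{\left(x \right)}
This must equal f(x, y) = 4 \cos^{2}{\left(x \right)} + 2 \sqrt{2} \cos{\left(x \right)} \cos{\left(y + \frac{\pi}{4} \right)} - 2 \cos^{2}{\left(y + \frac{\pi}{4} \right)} identically.
Matching coefficients of the independent functions:
  [\sqrt{2} \cos{\left(x \right)} \cos{\left(y + \frac{\pi}{4} \right)}]:  - A B = 2
  [\cos^{2}{\left(x \right)}]:  B^{2} = 4
  [\cos^{2}{\left(y + \frac{\pi}{4} \right)}]:  - 2 A^{2} = -2
These equations allow (A, B) = (-1, 2) or (1, -2).
Impose the point condition(s):
  u(0, 0) = -1  ⟹  A = -1
Only A = -1, B = 2 satisfies everything.
Hence u(x, y) = 2 \sin{\left(x \right)} - \sqrt{2} \sin{\left(y + \frac{\pi}{4} \right)}.

Answer: u(x, y) = 2 \sin{\left(x \right)} - \sqrt{2} \sin{\left(y + \frac{\pi}{4} \right)}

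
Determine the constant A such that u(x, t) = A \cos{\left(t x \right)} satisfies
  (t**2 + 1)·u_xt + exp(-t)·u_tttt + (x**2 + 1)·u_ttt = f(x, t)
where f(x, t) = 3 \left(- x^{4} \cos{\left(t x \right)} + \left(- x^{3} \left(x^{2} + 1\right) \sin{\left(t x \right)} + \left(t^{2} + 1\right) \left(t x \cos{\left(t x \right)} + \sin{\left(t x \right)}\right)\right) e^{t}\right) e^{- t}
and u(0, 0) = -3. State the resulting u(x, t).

Substitute the ansatz u = A \cos{\left(t x \right)} into the left-hand side.
Derivatives of the ansatz:
  u_xt = - A t x \cos{\left(t x \right)} - A \sin{\left(t x \right)}
  u_tttt = A x^{4} \cos{\left(t x \right)}
  u_ttt = A x^{3} \sin{\left(t x \right)}
Term by term:
  (t**2 + 1)·u_xt = - A t^{3} x \cos{\left(t x \right)} - A t^{2} \sin{\left(t x \right)} - A t x \cos{\left(t x \right)} - A \sin{\left(t x \right)}
  exp(-t)·u_tttt = A x^{4} e^{- t} \cos{\left(t x \right)}
  (x**2 + 1)·u_ttt = A x^{5} \sin{\left(t x \right)} + A x^{3} \sin{\left(t x \right)}
So the left-hand side equals
  - A t^{3} x \cos{\left(t x \right)} - A t^{2} \sin{\left(t x \right)} - A t x \cos{\left(t x \right)} + A x^{5} \sin{\left(t x \right)} + A x^{4} e^{- t} \cos{\left(t x \right)} + A x^{3} \sin{\left(t x \right)} - A \sin{\left(t x \right)}
This must equal f(x, t) identically; expanded, f = 3 t^{3} x \cos{\left(t x \right)} + 3 t^{2} \sin{\left(t x \right)} + 3 t x \cos{\left(t x \right)} - 3 x^{5} \sin{\left(t x \right)} - 3 x^{4} e^{- t} \cos{\left(t x \right)} - 3 x^{3} \sin{\left(t x \right)} + 3 \sin{\left(t x \right)}.
Matching coefficients of the independent functions:
  [t^{2} \sin{\left(t x \right)}, t x \cos{\left(t x \right)}, t^{3} x \cos{\left(t x \right)}, \sin{\left(t x \right)}]:  - A = 3
  [x^{3} \sin{\left(t x \right)}, x^{5} \sin{\left(t x \right)}, x^{4} e^{- t} \cos{\left(t x \right)}]:  A = -3
Solving: A = -3.
Check against the point condition:
  u(0, 0) = -3  ⟹  A = -3  ✓
Hence u(x, t) = - 3 \cos{\left(t x \right)}.

Answer: u(x, t) = - 3 \cos{\left(t x \right)}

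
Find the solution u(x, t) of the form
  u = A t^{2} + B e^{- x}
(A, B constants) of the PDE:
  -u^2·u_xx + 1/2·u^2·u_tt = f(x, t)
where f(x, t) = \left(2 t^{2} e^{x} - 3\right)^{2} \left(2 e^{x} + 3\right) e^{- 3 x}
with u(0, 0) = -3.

Substitute the ansatz u = A t^{2} + B e^{- x} into the left-hand side.
Derivatives of the ansatz:
  u_xx = B e^{- x}
  u_tt = 2 A
Term by term:
  -u^2·u_xx = - A^{2} B t^{4} e^{- x} - 2 A B^{2} t^{2} e^{- 2 x} - B^{3} e^{- 3 x}
  1/2·u^2·u_tt = A^{3} t^{4} + 2 A^{2} B t^{2} e^{- x} + A B^{2} e^{- 2 x}
So the left-hand side equals
  A^{3} t^{4} - A^{2} B t^{4} e^{- x} + 2 A^{2} B t^{2} e^{- x} - 2 A B^{2} t^{2} e^{- 2 x} + A B^{2} e^{- 2 x} - B^{3} e^{- 3 x}
This must equal f(x, t) identically; expanded, f = 8 t^{4} + 12 t^{4} e^{- x} - 24 t^{2} e^{- x} - 36 t^{2} e^{- 2 x} + 18 e^{- 2 x} + 27 e^{- 3 x}.
Matching coefficients of the independent functions:
  [t^{4}]:  A^{3} = 8
  [t^{2} e^{- 2 x}]:  - 2 A B^{2} = -36
  [t^{2} e^{- x}]:  2 A^{2} B = -24
  [t^{4} e^{- x}]:  - A^{2} B = 12
  [e^{- 3 x}]:  - B^{3} = 27
  [e^{- 2 x}]:  A B^{2} = 18
Solving: A = 2, B = -3.
Check against the point condition:
  u(0, 0) = -3  ⟹  B = -3  ✓
Hence u(x, t) = 2 t^{2} - 3 e^{- x}.

Answer: u(x, t) = 2 t^{2} - 3 e^{- x}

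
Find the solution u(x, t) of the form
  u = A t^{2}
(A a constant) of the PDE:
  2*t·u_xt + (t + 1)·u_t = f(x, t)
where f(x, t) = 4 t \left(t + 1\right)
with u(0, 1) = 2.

Substitute the ansatz u = A t^{2} into the left-hand side.
Derivatives of the ansatz:
  u_xt = 0
  u_t = 2 A t
Term by term:
  2*t·u_xt = 0
  (t + 1)·u_t = 2 A t^{2} + 2 A t
So the left-hand side equals
  2 A t^{2} + 2 A t
This must equal f(x, t) identically; expanded, f = 4 t^{2} + 4 t.
Matching coefficients of the independent functions:
  [t, t^{2}]:  2 A = 4
Solving: A = 2.
Check against the point condition:
  u(0, 1) = 2  ⟹  A = 2  ✓
Hence u(x, t) = 2 t^{2}.

Answer: u(x, t) = 2 t^{2}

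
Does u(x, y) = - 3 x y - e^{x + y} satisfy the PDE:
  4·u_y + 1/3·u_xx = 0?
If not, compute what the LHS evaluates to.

Answer: No, the LHS evaluates to - 12 x - \frac{13 e^{x + y}}{3}

Derivation:
Evaluate each term of the left-hand side for u = - 3 x y - e^{x + y}.
Derivatives:
  u_y = - 3 x - e^{x} e^{y}
  u_xx = - e^{x} e^{y}
Terms:
  4·u_y = - 12 x - 4 e^{x + y}
  1/3·u_xx = - \frac{e^{x + y}}{3}
Sum: LHS = - 12 x - \frac{13 e^{x + y}}{3}
Given right-hand side: 0. Difference LHS − RHS = - 12 x - \frac{13 e^{x + y}}{3} ≠ 0, so u is not a solution.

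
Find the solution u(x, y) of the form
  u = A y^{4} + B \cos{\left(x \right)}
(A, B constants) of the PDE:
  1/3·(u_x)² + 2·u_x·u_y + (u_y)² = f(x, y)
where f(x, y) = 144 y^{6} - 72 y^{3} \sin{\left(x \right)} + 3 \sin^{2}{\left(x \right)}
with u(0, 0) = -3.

Substitute the ansatz u = A y^{4} + B \cos{\left(x \right)} into the left-hand side.
Derivatives of the ansatz:
  u_x = - B \sin{\left(x \right)}
  u_y = 4 A y^{3}
Term by term:
  1/3·(u_x)² = \frac{B^{2} \sin^{2}{\left(x \right)}}{3}
  2·u_x·u_y = - 8 A B y^{3} \sin{\left(x \right)}
  (u_y)² = 16 A^{2} y^{6}
So the left-hand side equals
  16 A^{2} y^{6} - 8 A B y^{3} \sin{\left(x \right)} + \frac{B^{2} \sin^{2}{\left(x \right)}}{3}
This must equal f(x, y) = 144 y^{6} - 72 y^{3} \sin{\left(x \right)} + 3 \sin^{2}{\left(x \right)} identically.
Matching coefficients of the independent functions:
  [y^{6}]:  16 A^{2} = 144
  [y^{3} \sin{\left(x \right)}]:  - 8 A B = -72
  [\sin^{2}{\left(x \right)}]:  \frac{B^{2}}{3} = 3
These equations allow (A, B) = (-3, -3) or (3, 3).
Impose the point condition(s):
  u(0, 0) = -3  ⟹  B = -3
Only A = -3, B = -3 satisfies everything.
Hence u(x, y) = - 3 y^{4} - 3 \cos{\left(x \right)}.

Answer: u(x, y) = - 3 y^{4} - 3 \cos{\left(x \right)}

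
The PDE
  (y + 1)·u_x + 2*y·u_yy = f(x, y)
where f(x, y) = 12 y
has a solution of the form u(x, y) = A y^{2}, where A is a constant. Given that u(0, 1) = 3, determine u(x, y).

Answer: u(x, y) = 3 y^{2}

Derivation:
Substitute the ansatz u = A y^{2} into the left-hand side.
Derivatives of the ansatz:
  u_x = 0
  u_yy = 2 A
Term by term:
  (y + 1)·u_x = 0
  2*y·u_yy = 4 A y
So the left-hand side equals
  4 A y
This must equal f(x, y) = 12 y identically.
Matching coefficients of the independent functions:
  [y]:  4 A = 12
Solving: A = 3.
Check against the point condition:
  u(0, 1) = 3  ⟹  A = 3  ✓
Hence u(x, y) = 3 y^{2}.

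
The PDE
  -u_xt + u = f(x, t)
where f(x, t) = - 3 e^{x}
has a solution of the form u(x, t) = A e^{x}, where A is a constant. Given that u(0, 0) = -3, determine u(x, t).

Answer: u(x, t) = - 3 e^{x}

Derivation:
Substitute the ansatz u = A e^{x} into the left-hand side.
Derivatives of the ansatz:
  u_xt = 0
Term by term:
  -u_xt = 0
  u = A e^{x}
So the left-hand side equals
  A e^{x}
This must equal f(x, t) = - 3 e^{x} identically.
Matching coefficients of the independent functions:
  [e^{x}]:  A = -3
Solving: A = -3.
Check against the point condition:
  u(0, 0) = -3  ⟹  A = -3  ✓
Hence u(x, t) = - 3 e^{x}.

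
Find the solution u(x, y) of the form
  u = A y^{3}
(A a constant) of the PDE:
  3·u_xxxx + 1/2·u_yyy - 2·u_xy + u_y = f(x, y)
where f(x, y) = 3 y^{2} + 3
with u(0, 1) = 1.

Substitute the ansatz u = A y^{3} into the left-hand side.
Derivatives of the ansatz:
  u_xxxx = 0
  u_yyy = 6 A
  u_xy = 0
  u_y = 3 A y^{2}
Term by term:
  3·u_xxxx = 0
  1/2·u_yyy = 3 A
  -2·u_xy = 0
  u_y = 3 A y^{2}
So the left-hand side equals
  3 A y^{2} + 3 A
This must equal f(x, y) = 3 y^{2} + 3 identically.
Matching coefficients of the independent functions:
  [constant term, y^{2}]:  3 A = 3
Solving: A = 1.
Check against the point condition:
  u(0, 1) = 1  ⟹  A = 1  ✓
Hence u(x, y) = y^{3}.

Answer: u(x, y) = y^{3}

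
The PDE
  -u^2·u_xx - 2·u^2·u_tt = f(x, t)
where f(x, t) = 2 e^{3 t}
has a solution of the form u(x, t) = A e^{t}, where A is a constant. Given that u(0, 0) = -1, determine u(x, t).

Answer: u(x, t) = - e^{t}

Derivation:
Substitute the ansatz u = A e^{t} into the left-hand side.
Derivatives of the ansatz:
  u_xx = 0
  u_tt = A e^{t}
Term by term:
  -u^2·u_xx = 0
  -2·u^2·u_tt = - 2 A^{3} e^{3 t}
So the left-hand side equals
  - 2 A^{3} e^{3 t}
This must equal f(x, t) = 2 e^{3 t} identically.
Matching coefficients of the independent functions:
  [e^{3 t}]:  - 2 A^{3} = 2
Solving: A = -1.
Check against the point condition:
  u(0, 0) = -1  ⟹  A = -1  ✓
Hence u(x, t) = - e^{t}.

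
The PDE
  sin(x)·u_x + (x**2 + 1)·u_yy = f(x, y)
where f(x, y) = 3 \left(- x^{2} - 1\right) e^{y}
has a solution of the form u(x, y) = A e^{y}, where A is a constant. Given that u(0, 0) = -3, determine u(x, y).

Substitute the ansatz u = A e^{y} into the left-hand side.
Derivatives of the ansatz:
  u_x = 0
  u_yy = A e^{y}
Term by term:
  sin(x)·u_x = 0
  (x**2 + 1)·u_yy = A x^{2} e^{y} + A e^{y}
So the left-hand side equals
  A x^{2} e^{y} + A e^{y}
This must equal f(x, y) identically; expanded, f = - 3 x^{2} e^{y} - 3 e^{y}.
Matching coefficients of the independent functions:
  [x^{2} e^{y}, e^{y}]:  A = -3
Solving: A = -3.
Check against the point condition:
  u(0, 0) = -3  ⟹  A = -3  ✓
Hence u(x, y) = - 3 e^{y}.

Answer: u(x, y) = - 3 e^{y}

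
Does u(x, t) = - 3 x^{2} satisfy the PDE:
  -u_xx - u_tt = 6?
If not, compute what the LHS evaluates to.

Evaluate each term of the left-hand side for u = - 3 x^{2}.
Derivatives:
  u_xx = -6
  u_tt = 0
Terms:
  -u_xx = 6
  -u_tt = 0
Sum: LHS = 6
This is exactly the given right-hand side, so u is a solution.

Answer: Yes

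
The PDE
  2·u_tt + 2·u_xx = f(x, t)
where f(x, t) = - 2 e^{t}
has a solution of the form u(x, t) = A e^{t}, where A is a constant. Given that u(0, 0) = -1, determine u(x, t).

Substitute the ansatz u = A e^{t} into the left-hand side.
Derivatives of the ansatz:
  u_tt = A e^{t}
  u_xx = 0
Term by term:
  2·u_tt = 2 A e^{t}
  2·u_xx = 0
So the left-hand side equals
  2 A e^{t}
This must equal f(x, t) = - 2 e^{t} identically.
Matching coefficients of the independent functions:
  [e^{t}]:  2 A = -2
Solving: A = -1.
Check against the point condition:
  u(0, 0) = -1  ⟹  A = -1  ✓
Hence u(x, t) = - e^{t}.

Answer: u(x, t) = - e^{t}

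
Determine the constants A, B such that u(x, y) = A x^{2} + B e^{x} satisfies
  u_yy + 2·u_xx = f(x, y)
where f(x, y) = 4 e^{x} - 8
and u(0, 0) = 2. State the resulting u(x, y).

Substitute the ansatz u = A x^{2} + B e^{x} into the left-hand side.
Derivatives of the ansatz:
  u_yy = 0
  u_xx = 2 A + B e^{x}
Term by term:
  u_yy = 0
  2·u_xx = 4 A + 2 B e^{x}
So the left-hand side equals
  4 A + 2 B e^{x}
This must equal f(x, y) = 4 e^{x} - 8 identically.
Matching coefficients of the independent functions:
  [constant term]:  4 A = -8
  [e^{x}]:  2 B = 4
Solving: A = -2, B = 2.
Check against the point condition:
  u(0, 0) = 2  ⟹  B = 2  ✓
Hence u(x, y) = - 2 x^{2} + 2 e^{x}.

Answer: u(x, y) = - 2 x^{2} + 2 e^{x}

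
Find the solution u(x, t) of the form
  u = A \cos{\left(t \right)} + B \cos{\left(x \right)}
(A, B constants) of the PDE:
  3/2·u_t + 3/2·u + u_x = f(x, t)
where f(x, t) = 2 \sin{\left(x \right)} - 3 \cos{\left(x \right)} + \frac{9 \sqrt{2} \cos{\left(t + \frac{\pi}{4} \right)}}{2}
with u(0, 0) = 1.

Answer: u(x, t) = 3 \cos{\left(t \right)} - 2 \cos{\left(x \right)}

Derivation:
Substitute the ansatz u = A \cos{\left(t \right)} + B \cos{\left(x \right)} into the left-hand side.
Derivatives of the ansatz:
  u_t = - A \sin{\left(t \right)}
  u_x = - B \sin{\left(x \right)}
Term by term:
  3/2·u_t = - \frac{3 A \sin{\left(t \right)}}{2}
  3/2·u = \frac{3 A \cos{\left(t \right)}}{2} + \frac{3 B \cos{\left(x \right)}}{2}
  u_x = - B \sin{\left(x \right)}
So the left-hand side equals
  - \frac{3 A \sin{\left(t \right)}}{2} + \frac{3 A \cos{\left(t \right)}}{2} - B \sin{\left(x \right)} + \frac{3 B \cos{\left(x \right)}}{2}
This must equal f(x, t) identically; expanded, f = - \frac{9 \sin{\left(t \right)}}{2} + 2 \sin{\left(x \right)} + \frac{9 \cos{\left(t \right)}}{2} - 3 \cos{\left(x \right)}.
Matching coefficients of the independent functions:
  [\sin{\left(t \right)}]:  - \frac{3 A}{2} = - \frac{9}{2}
  [\sin{\left(x \right)}]:  - B = 2
  [\cos{\left(t \right)}]:  \frac{3 A}{2} = \frac{9}{2}
  [\cos{\left(x \right)}]:  \frac{3 B}{2} = -3
Solving: A = 3, B = -2.
Check against the point condition:
  u(0, 0) = 1  ⟹  A + B = 1  ✓
Hence u(x, t) = 3 \cos{\left(t \right)} - 2 \cos{\left(x \right)}.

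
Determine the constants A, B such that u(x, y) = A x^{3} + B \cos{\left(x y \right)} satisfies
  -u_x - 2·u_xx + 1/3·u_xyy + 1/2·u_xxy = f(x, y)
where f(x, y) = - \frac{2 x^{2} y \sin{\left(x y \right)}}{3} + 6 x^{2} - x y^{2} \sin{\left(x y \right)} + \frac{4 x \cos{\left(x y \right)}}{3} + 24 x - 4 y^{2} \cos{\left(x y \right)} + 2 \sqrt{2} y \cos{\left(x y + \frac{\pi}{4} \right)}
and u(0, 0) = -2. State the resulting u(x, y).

Answer: u(x, y) = - 2 x^{3} - 2 \cos{\left(x y \right)}

Derivation:
Substitute the ansatz u = A x^{3} + B \cos{\left(x y \right)} into the left-hand side.
Derivatives of the ansatz:
  u_x = 3 A x^{2} - B y \sin{\left(x y \right)}
  u_xx = 6 A x - B y^{2} \cos{\left(x y \right)}
  u_xyy = B x^{2} y \sin{\left(x y \right)} - 2 B x \cos{\left(x y \right)}
  u_xxy = B x y^{2} \sin{\left(x y \right)} - 2 B y \cos{\left(x y \right)}
Term by term:
  -u_x = - 3 A x^{2} + B y \sin{\left(x y \right)}
  -2·u_xx = - 12 A x + 2 B y^{2} \cos{\left(x y \right)}
  1/3·u_xyy = \frac{B x^{2} y \sin{\left(x y \right)}}{3} - \frac{2 B x \cos{\left(x y \right)}}{3}
  1/2·u_xxy = \frac{B x y^{2} \sin{\left(x y \right)}}{2} - B y \cos{\left(x y \right)}
So the left-hand side equals
  - 3 A x^{2} - 12 A x + \frac{B x^{2} y \sin{\left(x y \right)}}{3} + \frac{B x y^{2} \sin{\left(x y \right)}}{2} - \frac{2 B x \cos{\left(x y \right)}}{3} + 2 B y^{2} \cos{\left(x y \right)} + B y \sin{\left(x y \right)} - B y \cos{\left(x y \right)}
This must equal f(x, y) identically; expanded, f = - \frac{2 x^{2} y \sin{\left(x y \right)}}{3} + 6 x^{2} - x y^{2} \sin{\left(x y \right)} + \frac{4 x \cos{\left(x y \right)}}{3} + 24 x - 4 y^{2} \cos{\left(x y \right)} - 2 y \sin{\left(x y \right)} + 2 y \cos{\left(x y \right)}.
Matching coefficients of the independent functions:
  [x]:  - 12 A = 24
  [x^{2}]:  - 3 A = 6
  [x \cos{\left(x y \right)}]:  - \frac{2 B}{3} = \frac{4}{3}
  [y \sin{\left(x y \right)}]:  B = -2
  [y \cos{\left(x y \right)}]:  - B = 2
  [y^{2} \cos{\left(x y \right)}]:  2 B = -4
  [x y^{2} \sin{\left(x y \right)}]:  \frac{B}{2} = -1
  [x^{2} y \sin{\left(x y \right)}]:  \frac{B}{3} = - \frac{2}{3}
Solving: A = -2, B = -2.
Check against the point condition:
  u(0, 0) = -2  ⟹  B = -2  ✓
Hence u(x, y) = - 2 x^{3} - 2 \cos{\left(x y \right)}.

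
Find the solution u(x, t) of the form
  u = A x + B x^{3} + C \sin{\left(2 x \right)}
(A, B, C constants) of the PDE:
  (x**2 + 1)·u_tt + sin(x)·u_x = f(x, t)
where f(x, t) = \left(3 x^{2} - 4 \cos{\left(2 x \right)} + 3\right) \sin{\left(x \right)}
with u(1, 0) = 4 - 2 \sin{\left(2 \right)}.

Substitute the ansatz u = A x + B x^{3} + C \sin{\left(2 x \right)} into the left-hand side.
Derivatives of the ansatz:
  u_tt = 0
  u_x = A + 3 B x^{2} + 2 C \cos{\left(2 x \right)}
Term by term:
  (x**2 + 1)·u_tt = 0
  sin(x)·u_x = A \sin{\left(x \right)} + 3 B x^{2} \sin{\left(x \right)} + 2 C \sin{\left(x \right)} \cos{\left(2 x \right)}
So the left-hand side equals
  A \sin{\left(x \right)} + 3 B x^{2} \sin{\left(x \right)} + 2 C \sin{\left(x \right)} \cos{\left(2 x \right)}
This must equal f(x, t) identically; expanded, f = 3 x^{2} \sin{\left(x \right)} - 4 \sin{\left(x \right)} \cos{\left(2 x \right)} + 3 \sin{\left(x \right)}.
Matching coefficients of the independent functions:
  [x^{2} \sin{\left(x \right)}]:  3 B = 3
  [\sin{\left(x \right)} \cos{\left(2 x \right)}]:  2 C = -4
  [\sin{\left(x \right)}]:  A = 3
Solving: A = 3, B = 1, C = -2.
Check against the point condition:
  u(1, 0) = 4 - 2 \sin{\left(2 \right)}  ⟹  A + B + C \sin{\left(2 \right)} = 4 - 2 \sin{\left(2 \right)}  ✓
Hence u(x, t) = x^{3} + 3 x - 2 \sin{\left(2 x \right)}.

Answer: u(x, t) = x^{3} + 3 x - 2 \sin{\left(2 x \right)}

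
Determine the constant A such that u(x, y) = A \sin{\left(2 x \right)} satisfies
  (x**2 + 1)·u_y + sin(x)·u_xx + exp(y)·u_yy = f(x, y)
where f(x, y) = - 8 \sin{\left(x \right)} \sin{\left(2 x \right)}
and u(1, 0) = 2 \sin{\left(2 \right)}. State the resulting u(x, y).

Substitute the ansatz u = A \sin{\left(2 x \right)} into the left-hand side.
Derivatives of the ansatz:
  u_y = 0
  u_xx = - 4 A \sin{\left(2 x \right)}
  u_yy = 0
Term by term:
  (x**2 + 1)·u_y = 0
  sin(x)·u_xx = - 4 A \sin{\left(x \right)} \sin{\left(2 x \right)}
  exp(y)·u_yy = 0
So the left-hand side equals
  - 4 A \sin{\left(x \right)} \sin{\left(2 x \right)}
This must equal f(x, y) = - 8 \sin{\left(x \right)} \sin{\left(2 x \right)} identically.
Matching coefficients of the independent functions:
  [\sin{\left(x \right)} \sin{\left(2 x \right)}]:  - 4 A = -8
Solving: A = 2.
Check against the point condition:
  u(1, 0) = 2 \sin{\left(2 \right)}  ⟹  A \sin{\left(2 \right)} = 2 \sin{\left(2 \right)}  ✓
Hence u(x, y) = 2 \sin{\left(2 x \right)}.

Answer: u(x, y) = 2 \sin{\left(2 x \right)}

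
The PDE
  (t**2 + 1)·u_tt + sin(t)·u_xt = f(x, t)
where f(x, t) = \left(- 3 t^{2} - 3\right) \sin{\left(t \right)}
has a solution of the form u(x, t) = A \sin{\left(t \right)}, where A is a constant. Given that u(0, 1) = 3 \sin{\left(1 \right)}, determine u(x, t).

Substitute the ansatz u = A \sin{\left(t \right)} into the left-hand side.
Derivatives of the ansatz:
  u_tt = - A \sin{\left(t \right)}
  u_xt = 0
Term by term:
  (t**2 + 1)·u_tt = - A t^{2} \sin{\left(t \right)} - A \sin{\left(t \right)}
  sin(t)·u_xt = 0
So the left-hand side equals
  - A t^{2} \sin{\left(t \right)} - A \sin{\left(t \right)}
This must equal f(x, t) identically; expanded, f = - 3 t^{2} \sin{\left(t \right)} - 3 \sin{\left(t \right)}.
Matching coefficients of the independent functions:
  [t^{2} \sin{\left(t \right)}, \sin{\left(t \right)}]:  - A = -3
Solving: A = 3.
Check against the point condition:
  u(0, 1) = 3 \sin{\left(1 \right)}  ⟹  A \sin{\left(1 \right)} = 3 \sin{\left(1 \right)}  ✓
Hence u(x, t) = 3 \sin{\left(t \right)}.

Answer: u(x, t) = 3 \sin{\left(t \right)}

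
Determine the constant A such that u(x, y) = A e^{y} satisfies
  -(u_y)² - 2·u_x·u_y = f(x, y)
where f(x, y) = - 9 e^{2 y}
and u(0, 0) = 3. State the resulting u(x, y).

Answer: u(x, y) = 3 e^{y}

Derivation:
Substitute the ansatz u = A e^{y} into the left-hand side.
Derivatives of the ansatz:
  u_y = A e^{y}
  u_x = 0
Term by term:
  -(u_y)² = - A^{2} e^{2 y}
  -2·u_x·u_y = 0
So the left-hand side equals
  - A^{2} e^{2 y}
This must equal f(x, y) = - 9 e^{2 y} identically.
Matching coefficients of the independent functions:
  [e^{2 y}]:  - A^{2} = -9
These equations allow (A) = (-3) or (3).
Impose the point condition(s):
  u(0, 0) = 3  ⟹  A = 3
Only A = 3 satisfies everything.
Hence u(x, y) = 3 e^{y}.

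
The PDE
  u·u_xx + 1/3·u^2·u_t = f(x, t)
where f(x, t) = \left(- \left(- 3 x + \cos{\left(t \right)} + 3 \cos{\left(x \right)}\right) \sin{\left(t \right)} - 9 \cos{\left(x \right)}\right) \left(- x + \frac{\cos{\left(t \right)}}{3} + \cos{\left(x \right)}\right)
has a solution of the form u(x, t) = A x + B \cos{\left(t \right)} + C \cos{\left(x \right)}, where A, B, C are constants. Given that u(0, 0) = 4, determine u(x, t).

Substitute the ansatz u = A x + B \cos{\left(t \right)} + C \cos{\left(x \right)} into the left-hand side.
Derivatives of the ansatz:
  u_xx = - C \cos{\left(x \right)}
  u_t = - B \sin{\left(t \right)}
Term by term:
  u·u_xx = - A C x \cos{\left(x \right)} - B C \cos{\left(t \right)} \cos{\left(x \right)} - C^{2} \cos^{2}{\left(x \right)}
  1/3·u^2·u_t = - \frac{A^{2} B x^{2} \sin{\left(t \right)}}{3} - \frac{2 A B^{2} x \sin{\left(t \right)} \cos{\left(t \right)}}{3} - \frac{2 A B C x \sin{\left(t \right)} \cos{\left(x \right)}}{3} - \frac{B^{3} \sin{\left(t \right)} \cos^{2}{\left(t \right)}}{3} - \frac{2 B^{2} C \sin{\left(t \right)} \cos{\left(t \right)} \cos{\left(x \right)}}{3} - \frac{B C^{2} \sin{\left(t \right)} \cos^{2}{\left(x \right)}}{3}
So the left-hand side equals
  - \frac{A^{2} B x^{2} \sin{\left(t \right)}}{3} - \frac{2 A B^{2} x \sin{\left(t \right)} \cos{\left(t \right)}}{3} - \frac{2 A B C x \sin{\left(t \right)} \cos{\left(x \right)}}{3} - A C x \cos{\left(x \right)} - \frac{B^{3} \sin{\left(t \right)} \cos^{2}{\left(t \right)}}{3} - \frac{2 B^{2} C \sin{\left(t \right)} \cos{\left(t \right)} \cos{\left(x \right)}}{3} - \frac{B C^{2} \sin{\left(t \right)} \cos^{2}{\left(x \right)}}{3} - B C \cos{\left(t \right)} \cos{\left(x \right)} - C^{2} \cos^{2}{\left(x \right)}
This must equal f(x, t) identically; expanded, f = - 3 x^{2} \sin{\left(t \right)} + 2 x \sin{\left(t \right)} \cos{\left(t \right)} + 6 x \sin{\left(t \right)} \cos{\left(x \right)} + 9 x \cos{\left(x \right)} - \frac{\sin{\left(t \right)} \cos^{2}{\left(t \right)}}{3} - 2 \sin{\left(t \right)} \cos{\left(t \right)} \cos{\left(x \right)} - 3 \sin{\left(t \right)} \cos^{2}{\left(x \right)} - 3 \cos{\left(t \right)} \cos{\left(x \right)} - 9 \cos^{2}{\left(x \right)}.
Matching coefficients of the independent functions:
  [x \cos{\left(x \right)}]:  - A C = 9
  [x^{2} \sin{\left(t \right)}]:  - \frac{A^{2} B}{3} = -3
  [\sin{\left(t \right)} \cos^{2}{\left(t \right)}]:  - \frac{B^{3}}{3} = - \frac{1}{3}
  [\sin{\left(t \right)} \cos^{2}{\left(x \right)}]:  - \frac{B C^{2}}{3} = -3
  [\cos{\left(t \right)} \cos{\left(x \right)}]:  - B C = -3
  [x \sin{\left(t \right)} \cos{\left(t \right)}]:  - \frac{2 A B^{2}}{3} = 2
  [x \sin{\left(t \right)} \cos{\left(x \right)}]:  - \frac{2 A B C}{3} = 6
  [\sin{\left(t \right)} \cos{\left(t \right)} \cos{\left(x \right)}]:  - \frac{2 B^{2} C}{3} = -2
  [\cos^{2}{\left(x \right)}]:  - C^{2} = -9
Solving: A = -3, B = 1, C = 3.
Check against the point condition:
  u(0, 0) = 4  ⟹  B + C = 4  ✓
Hence u(x, t) = - 3 x + \cos{\left(t \right)} + 3 \cos{\left(x \right)}.

Answer: u(x, t) = - 3 x + \cos{\left(t \right)} + 3 \cos{\left(x \right)}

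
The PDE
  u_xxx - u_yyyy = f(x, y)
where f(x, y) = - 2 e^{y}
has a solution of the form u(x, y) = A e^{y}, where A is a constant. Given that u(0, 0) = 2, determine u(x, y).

Substitute the ansatz u = A e^{y} into the left-hand side.
Derivatives of the ansatz:
  u_xxx = 0
  u_yyyy = A e^{y}
Term by term:
  u_xxx = 0
  -u_yyyy = - A e^{y}
So the left-hand side equals
  - A e^{y}
This must equal f(x, y) = - 2 e^{y} identically.
Matching coefficients of the independent functions:
  [e^{y}]:  - A = -2
Solving: A = 2.
Check against the point condition:
  u(0, 0) = 2  ⟹  A = 2  ✓
Hence u(x, y) = 2 e^{y}.

Answer: u(x, y) = 2 e^{y}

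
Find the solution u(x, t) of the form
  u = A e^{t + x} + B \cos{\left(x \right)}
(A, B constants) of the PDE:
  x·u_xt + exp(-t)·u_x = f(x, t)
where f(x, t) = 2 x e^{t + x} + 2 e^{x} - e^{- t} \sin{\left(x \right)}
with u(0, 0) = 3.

Substitute the ansatz u = A e^{t + x} + B \cos{\left(x \right)} into the left-hand side.
Derivatives of the ansatz:
  u_xt = A e^{t} e^{x}
  u_x = A e^{t} e^{x} - B \sin{\left(x \right)}
Term by term:
  x·u_xt = A x e^{t} e^{x}
  exp(-t)·u_x = A e^{x} - B e^{- t} \sin{\left(x \right)}
So the left-hand side equals
  A x e^{t} e^{x} + A e^{x} - B e^{- t} \sin{\left(x \right)}
This must equal f(x, t) identically; expanded, f = 2 x e^{t} e^{x} + 2 e^{x} - e^{- t} \sin{\left(x \right)}.
Matching coefficients of the independent functions:
  [e^{- t} \sin{\left(x \right)}]:  - B = -1
  [x e^{t} e^{x}, e^{x}]:  A = 2
Solving: A = 2, B = 1.
Check against the point condition:
  u(0, 0) = 3  ⟹  A + B = 3  ✓
Hence u(x, t) = 2 e^{t + x} + \cos{\left(x \right)}.

Answer: u(x, t) = 2 e^{t + x} + \cos{\left(x \right)}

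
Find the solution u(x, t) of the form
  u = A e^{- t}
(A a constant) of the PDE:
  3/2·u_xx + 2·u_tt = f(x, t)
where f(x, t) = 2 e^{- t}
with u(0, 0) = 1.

Answer: u(x, t) = e^{- t}

Derivation:
Substitute the ansatz u = A e^{- t} into the left-hand side.
Derivatives of the ansatz:
  u_xx = 0
  u_tt = A e^{- t}
Term by term:
  3/2·u_xx = 0
  2·u_tt = 2 A e^{- t}
So the left-hand side equals
  2 A e^{- t}
This must equal f(x, t) = 2 e^{- t} identically.
Matching coefficients of the independent functions:
  [e^{- t}]:  2 A = 2
Solving: A = 1.
Check against the point condition:
  u(0, 0) = 1  ⟹  A = 1  ✓
Hence u(x, t) = e^{- t}.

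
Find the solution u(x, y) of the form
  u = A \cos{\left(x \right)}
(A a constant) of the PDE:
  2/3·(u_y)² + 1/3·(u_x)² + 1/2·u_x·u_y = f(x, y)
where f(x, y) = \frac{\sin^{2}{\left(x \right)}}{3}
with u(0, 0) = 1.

Substitute the ansatz u = A \cos{\left(x \right)} into the left-hand side.
Derivatives of the ansatz:
  u_y = 0
  u_x = - A \sin{\left(x \right)}
Term by term:
  2/3·(u_y)² = 0
  1/3·(u_x)² = \frac{A^{2} \sin^{2}{\left(x \right)}}{3}
  1/2·u_x·u_y = 0
So the left-hand side equals
  \frac{A^{2} \sin^{2}{\left(x \right)}}{3}
This must equal f(x, y) = \frac{\sin^{2}{\left(x \right)}}{3} identically.
Matching coefficients of the independent functions:
  [\sin^{2}{\left(x \right)}]:  \frac{A^{2}}{3} = \frac{1}{3}
These equations allow (A) = (-1) or (1).
Impose the point condition(s):
  u(0, 0) = 1  ⟹  A = 1
Only A = 1 satisfies everything.
Hence u(x, y) = \cos{\left(x \right)}.

Answer: u(x, y) = \cos{\left(x \right)}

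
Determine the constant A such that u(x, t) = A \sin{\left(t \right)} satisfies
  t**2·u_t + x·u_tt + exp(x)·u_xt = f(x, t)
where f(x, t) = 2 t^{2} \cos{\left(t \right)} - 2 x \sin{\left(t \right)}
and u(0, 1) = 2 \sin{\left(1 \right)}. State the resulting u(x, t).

Substitute the ansatz u = A \sin{\left(t \right)} into the left-hand side.
Derivatives of the ansatz:
  u_t = A \cos{\left(t \right)}
  u_tt = - A \sin{\left(t \right)}
  u_xt = 0
Term by term:
  t**2·u_t = A t^{2} \cos{\left(t \right)}
  x·u_tt = - A x \sin{\left(t \right)}
  exp(x)·u_xt = 0
So the left-hand side equals
  A t^{2} \cos{\left(t \right)} - A x \sin{\left(t \right)}
This must equal f(x, t) = 2 t^{2} \cos{\left(t \right)} - 2 x \sin{\left(t \right)} identically.
Matching coefficients of the independent functions:
  [t^{2} \cos{\left(t \right)}]:  A = 2
  [x \sin{\left(t \right)}]:  - A = -2
Solving: A = 2.
Check against the point condition:
  u(0, 1) = 2 \sin{\left(1 \right)}  ⟹  A \sin{\left(1 \right)} = 2 \sin{\left(1 \right)}  ✓
Hence u(x, t) = 2 \sin{\left(t \right)}.

Answer: u(x, t) = 2 \sin{\left(t \right)}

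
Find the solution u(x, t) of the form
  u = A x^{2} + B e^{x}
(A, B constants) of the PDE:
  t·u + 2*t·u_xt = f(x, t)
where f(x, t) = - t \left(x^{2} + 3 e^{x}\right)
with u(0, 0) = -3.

Answer: u(x, t) = - x^{2} - 3 e^{x}

Derivation:
Substitute the ansatz u = A x^{2} + B e^{x} into the left-hand side.
Derivatives of the ansatz:
  u_xt = 0
Term by term:
  t·u = A t x^{2} + B t e^{x}
  2*t·u_xt = 0
So the left-hand side equals
  A t x^{2} + B t e^{x}
This must equal f(x, t) = - t \left(x^{2} + 3 e^{x}\right) identically.
Matching coefficients of the independent functions:
  [t x^{2}]:  A = -1
  [t e^{x}]:  B = -3
Solving: A = -1, B = -3.
Check against the point condition:
  u(0, 0) = -3  ⟹  B = -3  ✓
Hence u(x, t) = - x^{2} - 3 e^{x}.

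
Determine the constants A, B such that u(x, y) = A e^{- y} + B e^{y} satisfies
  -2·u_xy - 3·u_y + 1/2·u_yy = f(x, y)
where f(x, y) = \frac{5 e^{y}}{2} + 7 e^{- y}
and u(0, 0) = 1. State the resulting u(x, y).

Substitute the ansatz u = A e^{- y} + B e^{y} into the left-hand side.
Derivatives of the ansatz:
  u_xy = 0
  u_y = - A e^{- y} + B e^{y}
  u_yy = A e^{- y} + B e^{y}
Term by term:
  -2·u_xy = 0
  -3·u_y = 3 A e^{- y} - 3 B e^{y}
  1/2·u_yy = \frac{A e^{- y}}{2} + \frac{B e^{y}}{2}
So the left-hand side equals
  \frac{7 A e^{- y}}{2} - \frac{5 B e^{y}}{2}
This must equal f(x, y) = \frac{5 e^{y}}{2} + 7 e^{- y} identically.
Matching coefficients of the independent functions:
  [e^{- y}]:  \frac{7 A}{2} = 7
  [e^{y}]:  - \frac{5 B}{2} = \frac{5}{2}
Solving: A = 2, B = -1.
Check against the point condition:
  u(0, 0) = 1  ⟹  A + B = 1  ✓
Hence u(x, y) = - e^{y} + 2 e^{- y}.

Answer: u(x, y) = - e^{y} + 2 e^{- y}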